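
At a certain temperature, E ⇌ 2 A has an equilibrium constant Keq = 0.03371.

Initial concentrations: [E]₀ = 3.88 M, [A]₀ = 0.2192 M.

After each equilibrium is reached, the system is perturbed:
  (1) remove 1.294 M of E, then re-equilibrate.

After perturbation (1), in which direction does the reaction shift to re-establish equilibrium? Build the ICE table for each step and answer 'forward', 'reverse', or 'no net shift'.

Q₀ = 0.01238 vs Keq = 0.03371 ⇒ Q<K, forward
Step 1:
                   E          A
  init          3.88     0.2192
  Δ          -0.0696     0.1392
  eq            3.81     0.3584
  solve Keq expr → x = 0.0696; check Q = 0.03371
Then remove 1.294 M of E.
Step 2:
                   E          A
  init         2.516     0.3584
  Δ          0.03263   -0.06526
  eq           2.549     0.2931
  solve Keq expr → x = -0.03263; check Q = 0.03371

Direction: reverse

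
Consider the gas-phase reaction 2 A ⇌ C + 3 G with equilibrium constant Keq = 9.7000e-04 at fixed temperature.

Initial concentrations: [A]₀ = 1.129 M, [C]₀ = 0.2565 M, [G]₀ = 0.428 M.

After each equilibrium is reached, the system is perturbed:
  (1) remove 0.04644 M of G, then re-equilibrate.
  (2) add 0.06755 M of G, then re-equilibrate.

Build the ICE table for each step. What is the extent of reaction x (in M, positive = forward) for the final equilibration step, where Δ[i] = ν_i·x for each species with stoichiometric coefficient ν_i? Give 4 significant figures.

x = -0.01887 M

Q₀ = 0.01578 vs Keq = 9.7000e-04 ⇒ Q>K, reverse
Step 1:
                  A         C         G
  I           1.129    0.2565     0.428
  C          0.1483  -0.07416   -0.2225
  E           1.277    0.1823    0.2055
  solve Keq expr → x = -0.07416; check Q = 9.7000e-04
Then remove 0.04644 M of G.
Step 2:
                  A         C         G
  I           1.277    0.1823    0.1591
  C        -0.02602   0.01301   0.03903
  E           1.251    0.1953    0.1981
  solve Keq expr → x = 0.01301; check Q = 9.7000e-04
Then add 0.06755 M of G.
Step 3:
                  A         C         G
  I           1.251    0.1953    0.2657
  C         0.03775  -0.01887  -0.05662
  E           1.289    0.1765     0.209
  solve Keq expr → x = -0.01887; check Q = 9.7000e-04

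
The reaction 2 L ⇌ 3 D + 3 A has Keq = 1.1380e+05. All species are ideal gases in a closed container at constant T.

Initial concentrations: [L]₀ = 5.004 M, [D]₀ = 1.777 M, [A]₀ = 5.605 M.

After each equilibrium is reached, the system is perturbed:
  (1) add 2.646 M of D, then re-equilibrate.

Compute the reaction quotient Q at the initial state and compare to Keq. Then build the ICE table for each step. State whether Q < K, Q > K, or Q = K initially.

Q₀ = 39.46; Q < K (proceeds forward)

Q₀ = 39.46 vs Keq = 1.1380e+05 ⇒ Q<K, forward
Step 1:
                    L           D           A
  I             5.004       1.777       5.605
  C            -3.265       4.897       4.897
  E             1.739       6.674        10.5
  solve Keq expr → x = 1.632; check Q = 1.1380e+05
Then add 2.646 M of D.
Step 2:
                    L           D           A
  I             1.739        9.32        10.5
  C             0.512      -0.768      -0.768
  E             2.251       8.552       9.734
  solve Keq expr → x = -0.256; check Q = 1.1380e+05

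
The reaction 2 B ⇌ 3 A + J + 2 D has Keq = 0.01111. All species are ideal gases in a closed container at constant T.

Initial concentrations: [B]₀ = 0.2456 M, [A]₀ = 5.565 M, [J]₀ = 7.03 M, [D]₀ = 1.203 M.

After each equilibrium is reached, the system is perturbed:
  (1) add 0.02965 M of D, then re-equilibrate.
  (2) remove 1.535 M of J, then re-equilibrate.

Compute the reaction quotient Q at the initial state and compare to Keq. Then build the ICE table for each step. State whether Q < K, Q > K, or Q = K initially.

Q₀ = 2.9069e+04 vs Keq = 0.01111 ⇒ Q>K, reverse
Step 1:
                    B           A           J           D
  init         0.2456       5.565        7.03       1.203
  Δ             1.195      -1.792     -0.5974      -1.195
  eq             1.44       3.773       6.433    0.008169
  solve Keq expr → x = -0.5974; check Q = 0.01111
Then add 0.02965 M of D.
Step 2:
                    B           A           J           D
  init           1.44       3.773       6.433     0.03782
  Δ           0.02933    -0.04399    -0.01466    -0.02933
  eq             1.47       3.729       6.418    0.008493
  solve Keq expr → x = -0.01466; check Q = 0.01111
Then remove 1.535 M of J.
Step 3:
                    B           A           J           D
  init           1.47       3.729       4.883    0.008493
  Δ         -0.001228    0.001842  6.1395e-04    0.001228
  eq            1.469       3.731       4.884    0.009721
  solve Keq expr → x = 6.1395e-04; check Q = 0.01111

Q₀ = 2.9069e+04; Q > K (proceeds reverse)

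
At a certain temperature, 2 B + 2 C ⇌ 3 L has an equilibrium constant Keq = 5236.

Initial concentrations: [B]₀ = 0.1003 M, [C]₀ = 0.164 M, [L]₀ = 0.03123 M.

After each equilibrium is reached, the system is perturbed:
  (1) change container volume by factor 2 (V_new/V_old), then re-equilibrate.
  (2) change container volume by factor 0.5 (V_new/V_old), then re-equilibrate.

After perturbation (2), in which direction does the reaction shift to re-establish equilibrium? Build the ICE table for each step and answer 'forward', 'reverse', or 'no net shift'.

Direction: forward

Q₀ = 0.1126 vs Keq = 5236 ⇒ Q<K, forward
Step 1:
                  B         C         L
  init       0.1003     0.164   0.03123
  Δ        -0.08823  -0.08823    0.1323
  eq        0.01207   0.07577    0.1636
  solve Keq expr → x = 0.04412; check Q = 5236
Then change container volume by factor 2 (V_new/V_old).
Step 2:
                  B         C         L
  init     0.006034   0.03788   0.08179
  Δ        0.001738  0.001738 -0.002607
  eq       0.007772   0.03962   0.07918
  solve Keq expr → x = -8.6899e-04; check Q = 5236
Then change container volume by factor 0.5 (V_new/V_old).
Step 3:
                  B         C         L
  init      0.01554   0.07924    0.1584
  Δ       -0.003476 -0.003476  0.005214
  eq        0.01207   0.07577    0.1636
  solve Keq expr → x = 0.001738; check Q = 5236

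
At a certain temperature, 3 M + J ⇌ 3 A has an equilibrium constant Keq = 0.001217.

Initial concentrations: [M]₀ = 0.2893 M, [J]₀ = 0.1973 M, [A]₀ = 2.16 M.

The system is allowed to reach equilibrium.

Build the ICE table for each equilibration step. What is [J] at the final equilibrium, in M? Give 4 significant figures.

Q₀ = 2110 vs Keq = 0.001217 ⇒ Q>K, reverse
Step 1:
                  M         J         A
  Initial    0.2893    0.1973      2.16
  Change      1.936    0.6452    -1.936
  Equil       2.225    0.8425    0.2244
  solve Keq expr → x = -0.6452; check Q = 0.001217

[J]_eq = 0.8425 M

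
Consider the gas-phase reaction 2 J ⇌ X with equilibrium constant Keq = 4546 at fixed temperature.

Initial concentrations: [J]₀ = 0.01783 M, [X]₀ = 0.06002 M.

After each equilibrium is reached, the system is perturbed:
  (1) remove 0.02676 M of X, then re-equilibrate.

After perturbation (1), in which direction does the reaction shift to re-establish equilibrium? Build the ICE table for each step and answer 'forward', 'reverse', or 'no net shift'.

Q₀ = 188.8 vs Keq = 4546 ⇒ Q<K, forward
Step 1:
                  J         X
  Initial   0.01783   0.06002
  Change   -0.01399  0.006995
  Equil    0.003839   0.06702
  solve Keq expr → x = 0.006995; check Q = 4546
Then remove 0.02676 M of X.
Step 2:
                  J         X
  Initial  0.003839   0.04026
  Change  -8.4809e-04 4.2405e-04
  Equil    0.002991   0.04068
  solve Keq expr → x = 4.2405e-04; check Q = 4546

Direction: forward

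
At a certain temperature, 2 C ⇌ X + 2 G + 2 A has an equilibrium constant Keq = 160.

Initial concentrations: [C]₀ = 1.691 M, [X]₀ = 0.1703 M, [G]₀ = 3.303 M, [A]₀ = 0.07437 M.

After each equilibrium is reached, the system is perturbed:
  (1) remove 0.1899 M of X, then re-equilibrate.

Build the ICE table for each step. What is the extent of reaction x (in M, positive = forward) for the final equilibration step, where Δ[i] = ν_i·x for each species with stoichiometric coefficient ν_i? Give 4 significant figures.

x = 0.01789 M

Q₀ = 0.003594 vs Keq = 160 ⇒ Q<K, forward
Step 1:
                   C          X          G          A
  init         1.691     0.1703      3.303    0.07437
  Δ            -1.26     0.6301       1.26       1.26
  eq          0.4308     0.8004      4.563      1.335
  solve Keq expr → x = 0.6301; check Q = 160
Then remove 0.1899 M of X.
Step 2:
                   C          X          G          A
  init        0.4308     0.6105      4.563      1.335
  Δ         -0.03578    0.01789    0.03578    0.03578
  eq           0.395     0.6284      4.599       1.37
  solve Keq expr → x = 0.01789; check Q = 160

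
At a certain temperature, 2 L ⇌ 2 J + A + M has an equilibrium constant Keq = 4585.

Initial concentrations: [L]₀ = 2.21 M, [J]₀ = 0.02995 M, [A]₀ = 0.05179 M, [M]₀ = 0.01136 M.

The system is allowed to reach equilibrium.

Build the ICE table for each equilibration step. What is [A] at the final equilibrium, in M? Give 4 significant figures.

[A]_eq = 1.139 M

Q₀ = 1.0805e-07 vs Keq = 4585 ⇒ Q<K, forward
Step 1:
                    L           J           A           M
  Initial        2.21     0.02995     0.05179     0.01136
  Change       -2.174       2.174       1.087       1.087
  Equil       0.03639       2.204       1.139       1.098
  solve Keq expr → x = 1.087; check Q = 4585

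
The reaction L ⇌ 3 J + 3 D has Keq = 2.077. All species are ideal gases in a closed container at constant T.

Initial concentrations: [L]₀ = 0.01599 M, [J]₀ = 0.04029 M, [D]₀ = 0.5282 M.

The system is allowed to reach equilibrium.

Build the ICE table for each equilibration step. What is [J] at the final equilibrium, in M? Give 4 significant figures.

[J]_eq = 0.08807 M

Q₀ = 6.0275e-04 vs Keq = 2.077 ⇒ Q<K, forward
Step 1:
                    L           J           D
  I           0.01599     0.04029      0.5282
  C          -0.01593     0.04778     0.04778
  E        6.2848e-05     0.08807       0.576
  solve Keq expr → x = 0.01593; check Q = 2.077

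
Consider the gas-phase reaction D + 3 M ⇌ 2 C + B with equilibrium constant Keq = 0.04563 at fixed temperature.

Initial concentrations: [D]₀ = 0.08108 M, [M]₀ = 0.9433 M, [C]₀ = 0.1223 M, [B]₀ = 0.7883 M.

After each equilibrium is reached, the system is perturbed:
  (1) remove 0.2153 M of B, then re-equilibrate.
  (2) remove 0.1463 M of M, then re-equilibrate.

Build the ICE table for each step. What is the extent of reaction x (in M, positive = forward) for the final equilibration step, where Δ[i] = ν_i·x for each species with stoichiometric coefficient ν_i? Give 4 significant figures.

Q₀ = 0.1733 vs Keq = 0.04563 ⇒ Q>K, reverse
Step 1:
                  D         M         C         B
  init      0.08108    0.9433    0.1223    0.7883
  Δ         0.02159   0.06477  -0.04318  -0.02159
  eq         0.1027     1.008   0.07912    0.7667
  solve Keq expr → x = -0.02159; check Q = 0.04563
Then remove 0.2153 M of B.
Step 2:
                  D         M         C         B
  init       0.1027     1.008   0.07912    0.5514
  Δ       -0.004813  -0.01444  0.009626  0.004813
  eq        0.09786    0.9936   0.08874    0.5562
  solve Keq expr → x = 0.004813; check Q = 0.04563
Then remove 0.1463 M of M.
Step 3:
                  D         M         C         B
  init      0.09786    0.8473   0.08874    0.5562
  Δ        0.006724   0.02017  -0.01345 -0.006724
  eq         0.1046    0.8675    0.0753    0.5495
  solve Keq expr → x = -0.006724; check Q = 0.04563

x = -0.006724 M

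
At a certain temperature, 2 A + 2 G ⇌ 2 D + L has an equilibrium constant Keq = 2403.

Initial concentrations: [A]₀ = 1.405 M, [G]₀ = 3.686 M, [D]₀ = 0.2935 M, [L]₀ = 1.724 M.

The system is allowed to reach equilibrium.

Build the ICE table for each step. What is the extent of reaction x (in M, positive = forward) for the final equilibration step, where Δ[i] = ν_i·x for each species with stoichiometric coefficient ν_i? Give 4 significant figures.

Q₀ = 0.005537 vs Keq = 2403 ⇒ Q<K, forward
Step 1:
                   A          G          D          L
  Initial      1.405      3.686     0.2935      1.724
  Change      -1.382     -1.382      1.382      0.691
  Equil      0.02305      2.304      1.675      2.415
  solve Keq expr → x = 0.691; check Q = 2403

x = 0.691 M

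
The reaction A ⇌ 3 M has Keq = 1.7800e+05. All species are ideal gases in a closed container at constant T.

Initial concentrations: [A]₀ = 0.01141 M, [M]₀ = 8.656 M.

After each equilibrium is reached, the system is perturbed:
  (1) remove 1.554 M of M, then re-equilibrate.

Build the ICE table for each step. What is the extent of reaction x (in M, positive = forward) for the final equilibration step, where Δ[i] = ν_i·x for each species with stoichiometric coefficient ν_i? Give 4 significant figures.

x = 0.001637 M

Q₀ = 5.6842e+04 vs Keq = 1.7800e+05 ⇒ Q<K, forward
Step 1:
                    A           M
  init        0.01141       8.656
  Δ         -0.007737     0.02321
  eq         0.003673       8.679
  solve Keq expr → x = 0.007737; check Q = 1.7800e+05
Then remove 1.554 M of M.
Step 2:
                    A           M
  init       0.003673       7.125
  Δ         -0.001637     0.00491
  eq         0.002036        7.13
  solve Keq expr → x = 0.001637; check Q = 1.7800e+05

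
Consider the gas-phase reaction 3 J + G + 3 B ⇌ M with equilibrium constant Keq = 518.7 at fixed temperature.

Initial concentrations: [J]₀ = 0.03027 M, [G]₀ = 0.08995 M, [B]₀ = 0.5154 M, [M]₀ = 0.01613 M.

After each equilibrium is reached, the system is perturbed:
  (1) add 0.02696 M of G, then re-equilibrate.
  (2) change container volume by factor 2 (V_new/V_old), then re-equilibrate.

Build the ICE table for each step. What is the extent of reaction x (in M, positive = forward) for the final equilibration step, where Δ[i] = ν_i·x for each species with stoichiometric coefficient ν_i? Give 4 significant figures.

x = -0.001737 M

Q₀ = 4.7224e+04 vs Keq = 518.7 ⇒ Q>K, reverse
Step 1:
                  J         G         B         M
  init      0.03027   0.08995    0.5154   0.01613
  Δ         0.03921   0.01307   0.03921  -0.01307
  eq        0.06948     0.103    0.5546  0.003058
  solve Keq expr → x = -0.01307; check Q = 518.7
Then add 0.02696 M of G.
Step 2:
                  J         G         B         M
  init      0.06948      0.13    0.5546  0.003058
  Δ       -0.001525 -5.0820e-04 -0.001525 5.0820e-04
  eq        0.06796    0.1295    0.5531  0.003567
  solve Keq expr → x = 5.0820e-04; check Q = 518.7
Then change container volume by factor 2 (V_new/V_old).
Step 3:
                  J         G         B         M
  init      0.03398   0.06474    0.2765  0.001783
  Δ        0.005211  0.001737  0.005211 -0.001737
  eq        0.03919   0.06647    0.2818 4.6423e-05
  solve Keq expr → x = -0.001737; check Q = 518.7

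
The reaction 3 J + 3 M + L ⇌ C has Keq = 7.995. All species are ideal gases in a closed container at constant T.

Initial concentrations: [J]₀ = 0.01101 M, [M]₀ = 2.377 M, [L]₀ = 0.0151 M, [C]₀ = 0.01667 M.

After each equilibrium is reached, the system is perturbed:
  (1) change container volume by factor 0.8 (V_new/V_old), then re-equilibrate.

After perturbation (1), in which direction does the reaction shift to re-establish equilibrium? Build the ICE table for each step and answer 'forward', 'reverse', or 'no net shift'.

Direction: forward

Q₀ = 6.1590e+04 vs Keq = 7.995 ⇒ Q>K, reverse
Step 1:
                   J          M          L          C
  Initial    0.01101      2.377     0.0151    0.01667
  Change     0.04785    0.04785    0.01595   -0.01595
  Equil      0.05886      2.425    0.03105 7.2155e-04
  solve Keq expr → x = -0.01595; check Q = 7.995
Then change container volume by factor 0.8 (V_new/V_old).
Step 2:
                   J          M          L          C
  Initial    0.07357      3.031    0.03881 9.0194e-04
  Change   -0.005177  -0.005177  -0.001726   0.001726
  Equil      0.06839      3.026    0.03708   0.002628
  solve Keq expr → x = 0.001726; check Q = 7.995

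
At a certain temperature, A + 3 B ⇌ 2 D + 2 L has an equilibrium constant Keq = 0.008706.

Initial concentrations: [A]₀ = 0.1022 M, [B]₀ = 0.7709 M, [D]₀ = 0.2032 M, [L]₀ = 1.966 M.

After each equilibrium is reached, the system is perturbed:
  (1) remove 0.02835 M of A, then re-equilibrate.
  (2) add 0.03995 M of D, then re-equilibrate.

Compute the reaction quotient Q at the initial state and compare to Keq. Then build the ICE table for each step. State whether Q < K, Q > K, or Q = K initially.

Q₀ = 3.409 vs Keq = 0.008706 ⇒ Q>K, reverse
Step 1:
                   A          B          D          L
  I           0.1022     0.7709     0.2032      1.966
  C          0.08949     0.2685     -0.179     -0.179
  E           0.1917      1.039    0.02422      1.787
  solve Keq expr → x = -0.08949; check Q = 0.008706
Then remove 0.02835 M of A.
Step 2:
                   A          B          D          L
  I           0.1633      1.039    0.02422      1.787
  C       8.5037e-04   0.002551  -0.001701  -0.001701
  E           0.1642      1.042    0.02252      1.785
  solve Keq expr → x = -8.5037e-04; check Q = 0.008706
Then add 0.03995 M of D.
Step 3:
                   A          B          D          L
  I           0.1642      1.042    0.06247      1.785
  C          0.01816    0.05448   -0.03632   -0.03632
  E           0.1823      1.096    0.02615      1.749
  solve Keq expr → x = -0.01816; check Q = 0.008706

Q₀ = 3.409; Q > K (proceeds reverse)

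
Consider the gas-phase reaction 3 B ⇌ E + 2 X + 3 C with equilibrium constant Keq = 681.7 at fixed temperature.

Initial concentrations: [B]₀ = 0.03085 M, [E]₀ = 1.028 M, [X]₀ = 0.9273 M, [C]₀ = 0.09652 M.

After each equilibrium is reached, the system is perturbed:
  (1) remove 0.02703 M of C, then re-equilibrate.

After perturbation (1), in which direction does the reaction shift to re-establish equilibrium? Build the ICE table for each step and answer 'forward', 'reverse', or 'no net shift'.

Q₀ = 27.07 vs Keq = 681.7 ⇒ Q<K, forward
Step 1:
                    B           E           X           C
  Initial     0.03085       1.028      0.9273     0.09652
  Change     -0.01821    0.006069     0.01214     0.01821
  Equil       0.01264       1.034      0.9394      0.1147
  solve Keq expr → x = 0.006069; check Q = 681.7
Then remove 0.02703 M of C.
Step 2:
                    B           E           X           C
  Initial     0.01264       1.034      0.9394      0.0877
  Change    -0.002669  8.8980e-04     0.00178    0.002669
  Equil      0.009975       1.035      0.9412     0.09037
  solve Keq expr → x = 8.8980e-04; check Q = 681.7

Direction: forward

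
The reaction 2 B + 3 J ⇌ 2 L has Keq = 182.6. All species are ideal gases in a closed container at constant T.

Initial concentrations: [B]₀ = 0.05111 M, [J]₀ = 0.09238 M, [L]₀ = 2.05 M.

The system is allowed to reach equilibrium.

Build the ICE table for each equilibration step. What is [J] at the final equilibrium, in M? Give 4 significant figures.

[J]_eq = 0.5268 M

Q₀ = 2.0406e+06 vs Keq = 182.6 ⇒ Q>K, reverse
Step 1:
                    B           J           L
  Initial     0.05111     0.09238        2.05
  Change       0.2896      0.4344     -0.2896
  Equil        0.3407      0.5268        1.76
  solve Keq expr → x = -0.1448; check Q = 182.6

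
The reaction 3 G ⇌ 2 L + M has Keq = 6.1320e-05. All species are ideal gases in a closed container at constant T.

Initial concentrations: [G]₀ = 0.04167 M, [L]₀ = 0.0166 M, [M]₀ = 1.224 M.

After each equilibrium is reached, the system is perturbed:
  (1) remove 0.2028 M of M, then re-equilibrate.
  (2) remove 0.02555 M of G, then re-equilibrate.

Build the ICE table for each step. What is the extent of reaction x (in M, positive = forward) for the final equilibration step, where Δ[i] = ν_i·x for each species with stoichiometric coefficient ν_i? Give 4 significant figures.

Q₀ = 4.662 vs Keq = 6.1320e-05 ⇒ Q>K, reverse
Step 1:
                  G         L         M
  Initial   0.04167    0.0166     1.224
  Change    0.02472  -0.01648 -0.008239
  Equil     0.06639 1.2148e-04     1.216
  solve Keq expr → x = -0.008239; check Q = 6.1320e-05
Then remove 0.2028 M of M.
Step 2:
                  G         L         M
  Initial   0.06639 1.2148e-04     1.013
  Change  -1.7331e-05 1.1554e-05 5.7768e-06
  Equil     0.06637 1.3303e-04     1.013
  solve Keq expr → x = 5.7768e-06; check Q = 6.1320e-05
Then remove 0.02555 M of G.
Step 3:
                  G         L         M
  Initial   0.04082 1.3303e-04     1.013
  Change  1.0293e-04 -6.8623e-05 -3.4311e-05
  Equil     0.04092 6.4412e-05     1.013
  solve Keq expr → x = -3.4311e-05; check Q = 6.1320e-05

x = -3.4311e-05 M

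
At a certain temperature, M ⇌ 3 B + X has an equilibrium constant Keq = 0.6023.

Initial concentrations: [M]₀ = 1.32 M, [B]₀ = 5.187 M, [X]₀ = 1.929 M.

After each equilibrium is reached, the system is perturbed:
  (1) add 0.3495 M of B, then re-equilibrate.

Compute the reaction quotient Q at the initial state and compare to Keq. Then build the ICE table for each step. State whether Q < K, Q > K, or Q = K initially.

Q₀ = 203.9; Q > K (proceeds reverse)

Q₀ = 203.9 vs Keq = 0.6023 ⇒ Q>K, reverse
Step 1:
                   M          B          X
  I             1.32      5.187      1.929
  C            1.281     -3.844     -1.281
  E            2.601      1.343     0.6475
  solve Keq expr → x = -1.281; check Q = 0.6023
Then add 0.3495 M of B.
Step 2:
                   M          B          X
  I            2.601      1.692     0.6475
  C          0.08869    -0.2661   -0.08869
  E             2.69      1.426     0.5588
  solve Keq expr → x = -0.08869; check Q = 0.6023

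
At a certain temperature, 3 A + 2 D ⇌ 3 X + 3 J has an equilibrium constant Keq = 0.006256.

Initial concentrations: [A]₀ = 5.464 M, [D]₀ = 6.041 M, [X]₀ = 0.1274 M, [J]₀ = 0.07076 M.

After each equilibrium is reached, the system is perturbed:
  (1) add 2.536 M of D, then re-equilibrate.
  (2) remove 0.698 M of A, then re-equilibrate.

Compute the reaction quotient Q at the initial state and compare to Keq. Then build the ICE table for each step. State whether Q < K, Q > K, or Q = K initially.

Q₀ = 1.2306e-10 vs Keq = 0.006256 ⇒ Q<K, forward
Step 1:
                   A          D          X          J
  Initial      5.464      6.041     0.1274    0.07076
  Change      -1.393    -0.9288      1.393      1.393
  Equil        4.071      5.112      1.521      1.464
  solve Keq expr → x = 0.4644; check Q = 0.006256
Then add 2.536 M of D.
Step 2:
                   A          D          X          J
  Initial      4.071      7.648      1.521      1.464
  Change     -0.1701    -0.1134     0.1701     0.1701
  Equil        3.901      7.535      1.691      1.634
  solve Keq expr → x = 0.05669; check Q = 0.006256
Then remove 0.698 M of A.
Step 3:
                   A          D          X          J
  Initial      3.203      7.535      1.691      1.634
  Change      0.1221    0.08138    -0.1221    -0.1221
  Equil        3.325      7.616      1.569      1.512
  solve Keq expr → x = -0.04069; check Q = 0.006256

Q₀ = 1.2306e-10; Q < K (proceeds forward)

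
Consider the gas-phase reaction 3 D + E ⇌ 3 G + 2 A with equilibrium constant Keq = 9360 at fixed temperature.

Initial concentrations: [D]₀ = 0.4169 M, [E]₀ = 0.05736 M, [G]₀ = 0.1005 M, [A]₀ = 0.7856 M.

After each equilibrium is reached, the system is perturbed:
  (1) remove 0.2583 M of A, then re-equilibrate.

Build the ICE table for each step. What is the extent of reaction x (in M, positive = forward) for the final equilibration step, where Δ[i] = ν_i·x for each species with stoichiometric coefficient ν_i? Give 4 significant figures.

x = 5.7977e-05 M

Q₀ = 0.1507 vs Keq = 9360 ⇒ Q<K, forward
Step 1:
                   D          E          G          A
  Initial     0.4169    0.05736     0.1005     0.7856
  Change     -0.1717   -0.05724     0.1717     0.1145
  Equil       0.2452 1.1848e-04     0.2722     0.9001
  solve Keq expr → x = 0.05724; check Q = 9360
Then remove 0.2583 M of A.
Step 2:
                   D          E          G          A
  Initial     0.2452 1.1848e-04     0.2722     0.6418
  Change  -1.7393e-04 -5.7977e-05 1.7393e-04 1.1595e-04
  Equil        0.245 6.0501e-05     0.2724     0.6419
  solve Keq expr → x = 5.7977e-05; check Q = 9360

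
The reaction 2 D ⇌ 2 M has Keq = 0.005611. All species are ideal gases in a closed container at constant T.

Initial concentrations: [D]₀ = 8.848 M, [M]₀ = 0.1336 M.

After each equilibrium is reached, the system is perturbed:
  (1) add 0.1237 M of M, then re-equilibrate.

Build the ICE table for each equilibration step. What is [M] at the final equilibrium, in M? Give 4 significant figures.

Q₀ = 2.2799e-04 vs Keq = 0.005611 ⇒ Q<K, forward
Step 1:
                  D         M
  I           8.848    0.1336
  C         -0.4923    0.4923
  E           8.356    0.6259
  solve Keq expr → x = 0.2461; check Q = 0.005611
Then add 0.1237 M of M.
Step 2:
                  D         M
  I           8.356    0.7496
  C          0.1151   -0.1151
  E           8.471    0.6345
  solve Keq expr → x = -0.05754; check Q = 0.005611

[M]_eq = 0.6345 M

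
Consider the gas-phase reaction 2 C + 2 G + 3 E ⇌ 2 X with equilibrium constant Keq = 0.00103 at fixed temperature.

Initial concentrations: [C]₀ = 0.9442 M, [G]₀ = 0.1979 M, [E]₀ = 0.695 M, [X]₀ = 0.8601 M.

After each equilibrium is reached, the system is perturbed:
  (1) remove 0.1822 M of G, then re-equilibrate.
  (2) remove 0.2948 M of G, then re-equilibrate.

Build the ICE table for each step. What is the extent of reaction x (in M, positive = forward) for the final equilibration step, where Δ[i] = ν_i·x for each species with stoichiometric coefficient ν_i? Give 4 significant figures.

x = -0.01577 M

Q₀ = 63.11 vs Keq = 0.00103 ⇒ Q>K, reverse
Step 1:
                  C         G         E         X
  Initial    0.9442    0.1979     0.695    0.8601
  Change     0.7379    0.7379     1.107   -0.7379
  Equil       1.682    0.9358     1.802    0.1222
  solve Keq expr → x = -0.369; check Q = 0.00103
Then remove 0.1822 M of G.
Step 2:
                  C         G         E         X
  Initial     1.682    0.7536     1.802    0.1222
  Change    0.01805   0.01805   0.02707  -0.01805
  Equil         1.7    0.7717     1.829    0.1041
  solve Keq expr → x = -0.009024; check Q = 0.00103
Then remove 0.2948 M of G.
Step 3:
                  C         G         E         X
  Initial       1.7    0.4769     1.829    0.1041
  Change    0.03153   0.03153    0.0473  -0.03153
  Equil       1.732    0.5084     1.876   0.07261
  solve Keq expr → x = -0.01577; check Q = 0.00103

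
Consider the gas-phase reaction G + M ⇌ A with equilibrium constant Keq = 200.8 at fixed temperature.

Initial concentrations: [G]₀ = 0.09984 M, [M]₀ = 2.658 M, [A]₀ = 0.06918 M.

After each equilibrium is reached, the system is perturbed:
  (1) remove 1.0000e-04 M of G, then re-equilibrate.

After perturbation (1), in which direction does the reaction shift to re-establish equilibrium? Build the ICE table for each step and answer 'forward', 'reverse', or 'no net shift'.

Q₀ = 0.2607 vs Keq = 200.8 ⇒ Q<K, forward
Step 1:
                  G         M         A
  Initial   0.09984     2.658   0.06918
  Change   -0.09951  -0.09951   0.09951
  Equil   3.2836e-04     2.558    0.1687
  solve Keq expr → x = 0.09951; check Q = 200.8
Then remove 1.0000e-04 M of G.
Step 2:
                  G         M         A
  Initial 2.2836e-04     2.558    0.1687
  Change  9.9793e-05 9.9793e-05 -9.9793e-05
  Equil   3.2815e-04     2.559    0.1686
  solve Keq expr → x = -9.9793e-05; check Q = 200.8

Direction: reverse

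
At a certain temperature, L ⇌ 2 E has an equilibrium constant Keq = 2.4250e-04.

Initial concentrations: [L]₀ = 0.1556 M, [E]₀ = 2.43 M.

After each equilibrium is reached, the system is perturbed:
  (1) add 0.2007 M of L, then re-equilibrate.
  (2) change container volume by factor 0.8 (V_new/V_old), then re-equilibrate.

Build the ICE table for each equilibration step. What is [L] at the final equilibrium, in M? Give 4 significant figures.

Q₀ = 37.95 vs Keq = 2.4250e-04 ⇒ Q>K, reverse
Step 1:
                    L           E
  init         0.1556        2.43
  Δ             1.206      -2.412
  eq            1.362     0.01817
  solve Keq expr → x = -1.206; check Q = 2.4250e-04
Then add 0.2007 M of L.
Step 2:
                    L           E
  init          1.562     0.01817
  Δ       -6.4461e-04    0.001289
  eq            1.562     0.01946
  solve Keq expr → x = 6.4461e-04; check Q = 2.4250e-04
Then change container volume by factor 0.8 (V_new/V_old).
Step 3:
                    L           E
  init          1.952     0.02432
  Δ           0.00128   -0.002561
  eq            1.953     0.02176
  solve Keq expr → x = -0.00128; check Q = 2.4250e-04

[L]_eq = 1.953 M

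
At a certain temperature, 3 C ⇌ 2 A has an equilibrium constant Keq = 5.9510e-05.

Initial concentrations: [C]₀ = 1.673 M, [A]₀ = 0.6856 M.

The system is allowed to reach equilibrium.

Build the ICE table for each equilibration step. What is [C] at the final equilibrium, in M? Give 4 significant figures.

[C]_eq = 2.651 M

Q₀ = 0.1004 vs Keq = 5.9510e-05 ⇒ Q>K, reverse
Step 1:
                  C         A
  init        1.673    0.6856
  Δ          0.9784   -0.6523
  eq          2.651   0.03331
  solve Keq expr → x = -0.3261; check Q = 5.9510e-05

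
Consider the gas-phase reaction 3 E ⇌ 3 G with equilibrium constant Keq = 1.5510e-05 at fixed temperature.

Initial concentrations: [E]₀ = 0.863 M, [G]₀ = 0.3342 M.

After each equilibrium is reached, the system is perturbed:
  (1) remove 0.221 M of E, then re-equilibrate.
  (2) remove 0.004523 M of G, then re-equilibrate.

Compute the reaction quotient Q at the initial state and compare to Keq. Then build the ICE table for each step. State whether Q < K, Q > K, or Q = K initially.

Q₀ = 0.05807; Q > K (proceeds reverse)

Q₀ = 0.05807 vs Keq = 1.5510e-05 ⇒ Q>K, reverse
Step 1:
                    E           G
  init          0.863      0.3342
  Δ            0.3051     -0.3051
  eq            1.168     0.02913
  solve Keq expr → x = -0.1017; check Q = 1.5510e-05
Then remove 0.221 M of E.
Step 2:
                    E           G
  init         0.9471     0.02913
  Δ          0.005377   -0.005377
  eq           0.9524     0.02375
  solve Keq expr → x = -0.001792; check Q = 1.5510e-05
Then remove 0.004523 M of G.
Step 3:
                    E           G
  init         0.9524     0.01923
  Δ         -0.004413    0.004413
  eq            0.948     0.02364
  solve Keq expr → x = 0.001471; check Q = 1.5510e-05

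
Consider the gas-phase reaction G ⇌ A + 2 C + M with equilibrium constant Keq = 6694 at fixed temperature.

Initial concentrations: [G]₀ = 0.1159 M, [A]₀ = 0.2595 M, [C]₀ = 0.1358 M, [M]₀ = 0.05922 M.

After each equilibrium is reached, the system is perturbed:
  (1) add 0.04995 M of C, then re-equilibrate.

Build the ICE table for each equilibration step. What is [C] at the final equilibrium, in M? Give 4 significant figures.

[C]_eq = 0.4175 M

Q₀ = 0.002445 vs Keq = 6694 ⇒ Q<K, forward
Step 1:
                  G         A         C         M
  Initial    0.1159    0.2595    0.1358   0.05922
  Change    -0.1159    0.1159    0.2318    0.1159
  Equil   1.3270e-06    0.3754    0.3676    0.1751
  solve Keq expr → x = 0.1159; check Q = 6694
Then add 0.04995 M of C.
Step 2:
                  G         A         C         M
  Initial 1.3270e-06    0.3754    0.4175    0.1751
  Change  3.8513e-07 -3.8513e-07 -7.7027e-07 -3.8513e-07
  Equil   1.7122e-06    0.3754    0.4175    0.1751
  solve Keq expr → x = -3.8513e-07; check Q = 6694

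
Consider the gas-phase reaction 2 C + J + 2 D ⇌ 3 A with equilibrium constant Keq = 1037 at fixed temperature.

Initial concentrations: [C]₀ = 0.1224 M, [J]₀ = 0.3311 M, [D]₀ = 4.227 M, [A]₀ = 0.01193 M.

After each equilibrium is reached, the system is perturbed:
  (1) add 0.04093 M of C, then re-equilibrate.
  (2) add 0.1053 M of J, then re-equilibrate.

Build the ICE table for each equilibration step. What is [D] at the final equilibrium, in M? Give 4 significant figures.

[D]_eq = 4.065 M

Q₀ = 1.9157e-05 vs Keq = 1037 ⇒ Q<K, forward
Step 1:
                    C           J           D           A
  Initial      0.1224      0.3311       4.227     0.01193
  Change      -0.1212    -0.06058     -0.1212      0.1817
  Equil      0.001239      0.2705       4.106      0.1937
  solve Keq expr → x = 0.06058; check Q = 1037
Then add 0.04093 M of C.
Step 2:
                    C           J           D           A
  Initial     0.04217      0.2705       4.106      0.1937
  Change     -0.04022    -0.02011    -0.04022     0.06032
  Equil      0.001954      0.2504       4.066       0.254
  solve Keq expr → x = 0.02011; check Q = 1037
Then add 0.1053 M of J.
Step 3:
                    C           J           D           A
  Initial    0.001954      0.3557       4.066       0.254
  Change  -3.0953e-04 -1.5476e-04 -3.0953e-04  4.6429e-04
  Equil      0.001644      0.3556       4.065      0.2545
  solve Keq expr → x = 1.5476e-04; check Q = 1037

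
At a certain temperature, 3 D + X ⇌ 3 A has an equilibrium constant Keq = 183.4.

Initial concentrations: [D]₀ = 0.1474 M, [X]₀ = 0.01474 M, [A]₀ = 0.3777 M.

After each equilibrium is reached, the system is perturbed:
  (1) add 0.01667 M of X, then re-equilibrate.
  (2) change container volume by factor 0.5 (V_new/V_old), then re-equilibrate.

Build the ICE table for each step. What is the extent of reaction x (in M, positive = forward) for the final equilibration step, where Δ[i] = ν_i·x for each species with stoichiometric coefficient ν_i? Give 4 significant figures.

Q₀ = 1141 vs Keq = 183.4 ⇒ Q>K, reverse
Step 1:
                  D         X         A
  Initial    0.1474   0.01474    0.3777
  Change    0.04351    0.0145  -0.04351
  Equil      0.1909   0.02924    0.3342
  solve Keq expr → x = -0.0145; check Q = 183.4
Then add 0.01667 M of X.
Step 2:
                  D         X         A
  Initial    0.1909   0.04591    0.3342
  Change   -0.01377  -0.00459   0.01377
  Equil      0.1771   0.04132     0.348
  solve Keq expr → x = 0.00459; check Q = 183.4
Then change container volume by factor 0.5 (V_new/V_old).
Step 3:
                  D         X         A
  Initial    0.3543   0.08265    0.6959
  Change   -0.03947  -0.01316   0.03947
  Equil      0.3148   0.06949    0.7354
  solve Keq expr → x = 0.01316; check Q = 183.4

x = 0.01316 M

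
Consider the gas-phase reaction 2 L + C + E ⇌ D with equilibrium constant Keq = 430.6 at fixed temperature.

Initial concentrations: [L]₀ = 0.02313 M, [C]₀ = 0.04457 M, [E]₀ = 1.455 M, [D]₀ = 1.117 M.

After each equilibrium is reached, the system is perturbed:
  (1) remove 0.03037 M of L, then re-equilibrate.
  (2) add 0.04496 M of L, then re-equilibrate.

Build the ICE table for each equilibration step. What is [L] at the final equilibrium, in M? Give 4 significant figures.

Q₀ = 3.2196e+04 vs Keq = 430.6 ⇒ Q>K, reverse
Step 1:
                    L           C           E           D
  init        0.02313     0.04457       1.455       1.117
  Δ            0.1063     0.05317     0.05317    -0.05317
  eq           0.1295     0.09774       1.508       1.064
  solve Keq expr → x = -0.05317; check Q = 430.6
Then remove 0.03037 M of L.
Step 2:
                    L           C           E           D
  init        0.09909     0.09774       1.508       1.064
  Δ           0.02243     0.01121     0.01121    -0.01121
  eq           0.1215       0.109       1.519       1.053
  solve Keq expr → x = -0.01121; check Q = 430.6
Then add 0.04496 M of L.
Step 3:
                    L           C           E           D
  init         0.1665       0.109       1.519       1.053
  Δ          -0.03286    -0.01643    -0.01643     0.01643
  eq           0.1336     0.09252       1.503       1.069
  solve Keq expr → x = 0.01643; check Q = 430.6

[L]_eq = 0.1336 M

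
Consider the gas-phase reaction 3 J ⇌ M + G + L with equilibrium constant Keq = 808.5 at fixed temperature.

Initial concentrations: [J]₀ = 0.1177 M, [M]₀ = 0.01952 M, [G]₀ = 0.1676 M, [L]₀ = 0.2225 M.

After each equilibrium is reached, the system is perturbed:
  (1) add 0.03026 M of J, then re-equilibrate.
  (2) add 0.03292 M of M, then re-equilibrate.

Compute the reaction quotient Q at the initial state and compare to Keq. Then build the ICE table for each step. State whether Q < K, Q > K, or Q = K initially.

Q₀ = 0.4464; Q < K (proceeds forward)

Q₀ = 0.4464 vs Keq = 808.5 ⇒ Q<K, forward
Step 1:
                  J         M         G         L
  init       0.1177   0.01952    0.1676    0.2225
  Δ         -0.1026    0.0342    0.0342    0.0342
  eq         0.0151   0.05372    0.2018    0.2567
  solve Keq expr → x = 0.0342; check Q = 808.5
Then add 0.03026 M of J.
Step 2:
                  J         M         G         L
  init      0.04536   0.05372    0.2018    0.2567
  Δ        -0.02895  0.009651  0.009651  0.009651
  eq         0.0164   0.06337    0.2115    0.2664
  solve Keq expr → x = 0.009651; check Q = 808.5
Then add 0.03292 M of M.
Step 3:
                  J         M         G         L
  init       0.0164   0.09629    0.2115    0.2664
  Δ        0.002361 -7.8715e-04 -7.8715e-04 -7.8715e-04
  eq        0.01877    0.0955    0.2107    0.2656
  solve Keq expr → x = -7.8715e-04; check Q = 808.5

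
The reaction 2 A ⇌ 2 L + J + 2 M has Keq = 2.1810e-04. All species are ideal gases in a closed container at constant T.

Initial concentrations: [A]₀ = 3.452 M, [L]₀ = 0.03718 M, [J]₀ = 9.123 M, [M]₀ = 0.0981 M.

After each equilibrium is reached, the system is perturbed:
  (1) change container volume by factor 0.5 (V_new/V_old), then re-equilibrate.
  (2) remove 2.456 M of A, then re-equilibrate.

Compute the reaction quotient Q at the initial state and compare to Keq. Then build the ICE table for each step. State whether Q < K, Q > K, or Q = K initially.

Q₀ = 1.0185e-05; Q < K (proceeds forward)

Q₀ = 1.0185e-05 vs Keq = 2.1810e-04 ⇒ Q<K, forward
Step 1:
                   A          L          J          M
  init         3.452    0.03718      9.123     0.0981
  Δ          -0.0645     0.0645    0.03225     0.0645
  eq           3.387     0.1017      9.155     0.1626
  solve Keq expr → x = 0.03225; check Q = 2.1810e-04
Then change container volume by factor 0.5 (V_new/V_old).
Step 2:
                   A          L          J          M
  init         6.775     0.2034      18.31     0.3252
  Δ          0.09856   -0.09856   -0.04928   -0.09856
  eq           6.874     0.1048      18.26     0.2266
  solve Keq expr → x = -0.04928; check Q = 2.1810e-04
Then remove 2.456 M of A.
Step 3:
                   A          L          J          M
  init         4.418     0.1048      18.26     0.2266
  Δ           0.0276    -0.0276    -0.0138    -0.0276
  eq           4.445    0.07721      18.25      0.199
  solve Keq expr → x = -0.0138; check Q = 2.1810e-04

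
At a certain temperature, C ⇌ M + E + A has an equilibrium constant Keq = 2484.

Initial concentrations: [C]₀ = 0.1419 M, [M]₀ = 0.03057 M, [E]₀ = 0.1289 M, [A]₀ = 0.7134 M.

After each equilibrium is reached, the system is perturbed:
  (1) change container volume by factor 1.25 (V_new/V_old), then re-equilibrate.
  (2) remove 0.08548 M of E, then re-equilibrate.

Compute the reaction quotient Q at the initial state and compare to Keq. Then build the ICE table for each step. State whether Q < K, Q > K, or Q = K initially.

Q₀ = 0.01981; Q < K (proceeds forward)

Q₀ = 0.01981 vs Keq = 2484 ⇒ Q<K, forward
Step 1:
                    C           M           E           A
  Initial      0.1419     0.03057      0.1289      0.7134
  Change      -0.1419      0.1419      0.1419      0.1419
  Equil    1.6079e-05      0.1725      0.2708      0.8553
  solve Keq expr → x = 0.1419; check Q = 2484
Then change container volume by factor 1.25 (V_new/V_old).
Step 2:
                    C           M           E           A
  Initial  1.2863e-05       0.138      0.2166      0.6842
  Change  -4.6302e-06  4.6302e-06  4.6302e-06  4.6302e-06
  Equil    8.2329e-06       0.138      0.2166      0.6842
  solve Keq expr → x = 4.6302e-06; check Q = 2484
Then remove 0.08548 M of E.
Step 3:
                    C           M           E           A
  Initial  8.2329e-06       0.138      0.1312      0.6842
  Change  -3.2483e-06  3.2483e-06  3.2483e-06  3.2483e-06
  Equil    4.9846e-06       0.138      0.1312      0.6842
  solve Keq expr → x = 3.2483e-06; check Q = 2484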